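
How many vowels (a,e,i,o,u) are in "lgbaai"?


Input: lgbaai
Checking each character:
  'l' at position 0: consonant
  'g' at position 1: consonant
  'b' at position 2: consonant
  'a' at position 3: vowel (running total: 1)
  'a' at position 4: vowel (running total: 2)
  'i' at position 5: vowel (running total: 3)
Total vowels: 3

3


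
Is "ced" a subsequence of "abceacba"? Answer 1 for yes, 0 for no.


Check if "ced" is a subsequence of "abceacba"
Greedy scan:
  Position 0 ('a'): no match needed
  Position 1 ('b'): no match needed
  Position 2 ('c'): matches sub[0] = 'c'
  Position 3 ('e'): matches sub[1] = 'e'
  Position 4 ('a'): no match needed
  Position 5 ('c'): no match needed
  Position 6 ('b'): no match needed
  Position 7 ('a'): no match needed
Only matched 2/3 characters => not a subsequence

0


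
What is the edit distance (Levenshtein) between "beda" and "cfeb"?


Computing edit distance: "beda" -> "cfeb"
DP table:
           c    f    e    b
      0    1    2    3    4
  b   1    1    2    3    3
  e   2    2    2    2    3
  d   3    3    3    3    3
  a   4    4    4    4    4
Edit distance = dp[4][4] = 4

4


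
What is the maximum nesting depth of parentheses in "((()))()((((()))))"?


Input: "((()))()((((()))))"
Tracking depth:
  Position 0 '(': depth becomes 1
  Position 1 '(': depth becomes 2
  Position 2 '(': depth becomes 3
  Position 3 ')': depth becomes 2
  Position 4 ')': depth becomes 1
  Position 5 ')': depth becomes 0
  Position 6 '(': depth becomes 1
  Position 7 ')': depth becomes 0
  Position 8 '(': depth becomes 1
  Position 9 '(': depth becomes 2
  Position 10 '(': depth becomes 3
  Position 11 '(': depth becomes 4
  Position 12 '(': depth becomes 5
  Position 13 ')': depth becomes 4
  Position 14 ')': depth becomes 3
  Position 15 ')': depth becomes 2
  Position 16 ')': depth becomes 1
  Position 17 ')': depth becomes 0
Maximum depth reached: 5

5


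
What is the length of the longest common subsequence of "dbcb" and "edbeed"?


LCS of "dbcb" and "edbeed"
DP table:
           e    d    b    e    e    d
      0    0    0    0    0    0    0
  d   0    0    1    1    1    1    1
  b   0    0    1    2    2    2    2
  c   0    0    1    2    2    2    2
  b   0    0    1    2    2    2    2
LCS length = dp[4][6] = 2

2


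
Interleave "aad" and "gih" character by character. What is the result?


Interleaving "aad" and "gih":
  Position 0: 'a' from first, 'g' from second => "ag"
  Position 1: 'a' from first, 'i' from second => "ai"
  Position 2: 'd' from first, 'h' from second => "dh"
Result: agaidh

agaidh


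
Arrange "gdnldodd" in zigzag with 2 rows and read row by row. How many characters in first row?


Zigzag "gdnldodd" into 2 rows:
Placing characters:
  'g' => row 0
  'd' => row 1
  'n' => row 0
  'l' => row 1
  'd' => row 0
  'o' => row 1
  'd' => row 0
  'd' => row 1
Rows:
  Row 0: "gndd"
  Row 1: "dlod"
First row length: 4

4


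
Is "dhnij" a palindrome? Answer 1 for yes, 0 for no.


Input: dhnij
Reversed: jinhd
  Compare pos 0 ('d') with pos 4 ('j'): MISMATCH
  Compare pos 1 ('h') with pos 3 ('i'): MISMATCH
Result: not a palindrome

0


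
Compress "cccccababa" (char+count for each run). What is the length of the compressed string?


Input: cccccababa
Runs:
  'c' x 5 => "c5"
  'a' x 1 => "a1"
  'b' x 1 => "b1"
  'a' x 1 => "a1"
  'b' x 1 => "b1"
  'a' x 1 => "a1"
Compressed: "c5a1b1a1b1a1"
Compressed length: 12

12


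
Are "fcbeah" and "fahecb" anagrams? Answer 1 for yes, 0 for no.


Strings: "fcbeah", "fahecb"
Sorted first:  abcefh
Sorted second: abcefh
Sorted forms match => anagrams

1


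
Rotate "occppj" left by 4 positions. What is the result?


Input: "occppj", rotate left by 4
First 4 characters: "occp"
Remaining characters: "pj"
Concatenate remaining + first: "pj" + "occp" = "pjoccp"

pjoccp


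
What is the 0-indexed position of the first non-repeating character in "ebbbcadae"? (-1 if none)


Input: ebbbcadae
Character frequencies:
  'a': 2
  'b': 3
  'c': 1
  'd': 1
  'e': 2
Scanning left to right for freq == 1:
  Position 0 ('e'): freq=2, skip
  Position 1 ('b'): freq=3, skip
  Position 2 ('b'): freq=3, skip
  Position 3 ('b'): freq=3, skip
  Position 4 ('c'): unique! => answer = 4

4


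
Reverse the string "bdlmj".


Input: bdlmj
Reading characters right to left:
  Position 4: 'j'
  Position 3: 'm'
  Position 2: 'l'
  Position 1: 'd'
  Position 0: 'b'
Reversed: jmldb

jmldb


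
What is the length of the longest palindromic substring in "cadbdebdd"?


Input: "cadbdebdd"
Checking substrings for palindromes:
  [2:5] "dbd" (len 3) => palindrome
  [7:9] "dd" (len 2) => palindrome
Longest palindromic substring: "dbd" with length 3

3


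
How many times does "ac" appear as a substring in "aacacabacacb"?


Searching for "ac" in "aacacabacacb"
Scanning each position:
  Position 0: "aa" => no
  Position 1: "ac" => MATCH
  Position 2: "ca" => no
  Position 3: "ac" => MATCH
  Position 4: "ca" => no
  Position 5: "ab" => no
  Position 6: "ba" => no
  Position 7: "ac" => MATCH
  Position 8: "ca" => no
  Position 9: "ac" => MATCH
  Position 10: "cb" => no
Total occurrences: 4

4


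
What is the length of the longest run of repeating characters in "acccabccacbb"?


Input: "acccabccacbb"
Scanning for longest run:
  Position 1 ('c'): new char, reset run to 1
  Position 2 ('c'): continues run of 'c', length=2
  Position 3 ('c'): continues run of 'c', length=3
  Position 4 ('a'): new char, reset run to 1
  Position 5 ('b'): new char, reset run to 1
  Position 6 ('c'): new char, reset run to 1
  Position 7 ('c'): continues run of 'c', length=2
  Position 8 ('a'): new char, reset run to 1
  Position 9 ('c'): new char, reset run to 1
  Position 10 ('b'): new char, reset run to 1
  Position 11 ('b'): continues run of 'b', length=2
Longest run: 'c' with length 3

3


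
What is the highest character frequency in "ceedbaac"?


Input: ceedbaac
Character counts:
  'a': 2
  'b': 1
  'c': 2
  'd': 1
  'e': 2
Maximum frequency: 2

2


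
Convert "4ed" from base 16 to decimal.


Input: "4ed" in base 16
Positional expansion:
  Digit '4' (value 4) x 16^2 = 1024
  Digit 'e' (value 14) x 16^1 = 224
  Digit 'd' (value 13) x 16^0 = 13
Sum = 1261

1261


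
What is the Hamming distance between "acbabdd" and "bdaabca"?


Comparing "acbabdd" and "bdaabca" position by position:
  Position 0: 'a' vs 'b' => differ
  Position 1: 'c' vs 'd' => differ
  Position 2: 'b' vs 'a' => differ
  Position 3: 'a' vs 'a' => same
  Position 4: 'b' vs 'b' => same
  Position 5: 'd' vs 'c' => differ
  Position 6: 'd' vs 'a' => differ
Total differences (Hamming distance): 5

5


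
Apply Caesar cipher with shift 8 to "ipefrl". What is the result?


Caesar cipher: shift "ipefrl" by 8
  'i' (pos 8) + 8 = pos 16 = 'q'
  'p' (pos 15) + 8 = pos 23 = 'x'
  'e' (pos 4) + 8 = pos 12 = 'm'
  'f' (pos 5) + 8 = pos 13 = 'n'
  'r' (pos 17) + 8 = pos 25 = 'z'
  'l' (pos 11) + 8 = pos 19 = 't'
Result: qxmnzt

qxmnzt


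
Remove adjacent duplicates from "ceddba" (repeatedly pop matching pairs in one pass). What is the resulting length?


Input: ceddba
Stack-based adjacent duplicate removal:
  Read 'c': push. Stack: c
  Read 'e': push. Stack: ce
  Read 'd': push. Stack: ced
  Read 'd': matches stack top 'd' => pop. Stack: ce
  Read 'b': push. Stack: ceb
  Read 'a': push. Stack: ceba
Final stack: "ceba" (length 4)

4


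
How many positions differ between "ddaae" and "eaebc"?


Comparing "ddaae" and "eaebc" position by position:
  Position 0: 'd' vs 'e' => DIFFER
  Position 1: 'd' vs 'a' => DIFFER
  Position 2: 'a' vs 'e' => DIFFER
  Position 3: 'a' vs 'b' => DIFFER
  Position 4: 'e' vs 'c' => DIFFER
Positions that differ: 5

5


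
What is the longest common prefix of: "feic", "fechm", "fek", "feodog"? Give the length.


Words: feic, fechm, fek, feodog
  Position 0: all 'f' => match
  Position 1: all 'e' => match
  Position 2: ('i', 'c', 'k', 'o') => mismatch, stop
LCP = "fe" (length 2)

2


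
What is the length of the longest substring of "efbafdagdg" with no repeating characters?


Input: "efbafdagdg"
Sliding window (track last position of each char):
  Position 0 ('e'): window [0,0] length 1 -- new best
  Position 1 ('f'): window [0,1] length 2 -- new best
  Position 2 ('b'): window [0,2] length 3 -- new best
  Position 3 ('a'): window [0,3] length 4 -- new best
  Position 4 ('f'): repeat (last at 1), move window start to 2
  Position 4 ('f'): window [2,4] length 3
  Position 5 ('d'): window [2,5] length 4
  Position 6 ('a'): repeat (last at 3), move window start to 4
  Position 6 ('a'): window [4,6] length 3
  Position 7 ('g'): window [4,7] length 4
  Position 8 ('d'): repeat (last at 5), move window start to 6
  Position 8 ('d'): window [6,8] length 3
  Position 9 ('g'): repeat (last at 7), move window start to 8
  Position 9 ('g'): window [8,9] length 2
Longest substring with no repeats: "efba" with length 4

4


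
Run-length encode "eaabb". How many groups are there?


Input: eaabb
Scanning for consecutive runs:
  Group 1: 'e' x 1 (positions 0-0)
  Group 2: 'a' x 2 (positions 1-2)
  Group 3: 'b' x 2 (positions 3-4)
Total groups: 3

3


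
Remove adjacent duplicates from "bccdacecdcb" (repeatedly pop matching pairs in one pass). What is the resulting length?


Input: bccdacecdcb
Stack-based adjacent duplicate removal:
  Read 'b': push. Stack: b
  Read 'c': push. Stack: bc
  Read 'c': matches stack top 'c' => pop. Stack: b
  Read 'd': push. Stack: bd
  Read 'a': push. Stack: bda
  Read 'c': push. Stack: bdac
  Read 'e': push. Stack: bdace
  Read 'c': push. Stack: bdacec
  Read 'd': push. Stack: bdacecd
  Read 'c': push. Stack: bdacecdc
  Read 'b': push. Stack: bdacecdcb
Final stack: "bdacecdcb" (length 9)

9


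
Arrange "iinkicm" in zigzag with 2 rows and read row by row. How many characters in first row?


Zigzag "iinkicm" into 2 rows:
Placing characters:
  'i' => row 0
  'i' => row 1
  'n' => row 0
  'k' => row 1
  'i' => row 0
  'c' => row 1
  'm' => row 0
Rows:
  Row 0: "inim"
  Row 1: "ikc"
First row length: 4

4


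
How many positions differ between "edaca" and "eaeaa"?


Comparing "edaca" and "eaeaa" position by position:
  Position 0: 'e' vs 'e' => same
  Position 1: 'd' vs 'a' => DIFFER
  Position 2: 'a' vs 'e' => DIFFER
  Position 3: 'c' vs 'a' => DIFFER
  Position 4: 'a' vs 'a' => same
Positions that differ: 3

3


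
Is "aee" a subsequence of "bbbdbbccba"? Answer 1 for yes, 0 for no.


Check if "aee" is a subsequence of "bbbdbbccba"
Greedy scan:
  Position 0 ('b'): no match needed
  Position 1 ('b'): no match needed
  Position 2 ('b'): no match needed
  Position 3 ('d'): no match needed
  Position 4 ('b'): no match needed
  Position 5 ('b'): no match needed
  Position 6 ('c'): no match needed
  Position 7 ('c'): no match needed
  Position 8 ('b'): no match needed
  Position 9 ('a'): matches sub[0] = 'a'
Only matched 1/3 characters => not a subsequence

0


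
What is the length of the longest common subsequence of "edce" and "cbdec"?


LCS of "edce" and "cbdec"
DP table:
           c    b    d    e    c
      0    0    0    0    0    0
  e   0    0    0    0    1    1
  d   0    0    0    1    1    1
  c   0    1    1    1    1    2
  e   0    1    1    1    2    2
LCS length = dp[4][5] = 2

2


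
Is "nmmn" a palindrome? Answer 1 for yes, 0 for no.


Input: nmmn
Reversed: nmmn
  Compare pos 0 ('n') with pos 3 ('n'): match
  Compare pos 1 ('m') with pos 2 ('m'): match
Result: palindrome

1


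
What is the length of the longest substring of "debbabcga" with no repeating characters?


Input: "debbabcga"
Sliding window (track last position of each char):
  Position 0 ('d'): window [0,0] length 1 -- new best
  Position 1 ('e'): window [0,1] length 2 -- new best
  Position 2 ('b'): window [0,2] length 3 -- new best
  Position 3 ('b'): repeat (last at 2), move window start to 3
  Position 3 ('b'): window [3,3] length 1
  Position 4 ('a'): window [3,4] length 2
  Position 5 ('b'): repeat (last at 3), move window start to 4
  Position 5 ('b'): window [4,5] length 2
  Position 6 ('c'): window [4,6] length 3
  Position 7 ('g'): window [4,7] length 4 -- new best
  Position 8 ('a'): repeat (last at 4), move window start to 5
  Position 8 ('a'): window [5,8] length 4
Longest substring with no repeats: "abcg" with length 4

4


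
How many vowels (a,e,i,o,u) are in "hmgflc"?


Input: hmgflc
Checking each character:
  'h' at position 0: consonant
  'm' at position 1: consonant
  'g' at position 2: consonant
  'f' at position 3: consonant
  'l' at position 4: consonant
  'c' at position 5: consonant
Total vowels: 0

0


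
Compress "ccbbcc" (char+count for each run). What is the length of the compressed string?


Input: ccbbcc
Runs:
  'c' x 2 => "c2"
  'b' x 2 => "b2"
  'c' x 2 => "c2"
Compressed: "c2b2c2"
Compressed length: 6

6


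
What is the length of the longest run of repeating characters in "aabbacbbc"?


Input: "aabbacbbc"
Scanning for longest run:
  Position 1 ('a'): continues run of 'a', length=2
  Position 2 ('b'): new char, reset run to 1
  Position 3 ('b'): continues run of 'b', length=2
  Position 4 ('a'): new char, reset run to 1
  Position 5 ('c'): new char, reset run to 1
  Position 6 ('b'): new char, reset run to 1
  Position 7 ('b'): continues run of 'b', length=2
  Position 8 ('c'): new char, reset run to 1
Longest run: 'a' with length 2

2


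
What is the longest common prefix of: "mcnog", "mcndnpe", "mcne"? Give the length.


Words: mcnog, mcndnpe, mcne
  Position 0: all 'm' => match
  Position 1: all 'c' => match
  Position 2: all 'n' => match
  Position 3: ('o', 'd', 'e') => mismatch, stop
LCP = "mcn" (length 3)

3


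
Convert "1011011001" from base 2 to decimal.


Input: "1011011001" in base 2
Positional expansion:
  Digit '1' (value 1) x 2^9 = 512
  Digit '0' (value 0) x 2^8 = 0
  Digit '1' (value 1) x 2^7 = 128
  Digit '1' (value 1) x 2^6 = 64
  Digit '0' (value 0) x 2^5 = 0
  Digit '1' (value 1) x 2^4 = 16
  Digit '1' (value 1) x 2^3 = 8
  Digit '0' (value 0) x 2^2 = 0
  Digit '0' (value 0) x 2^1 = 0
  Digit '1' (value 1) x 2^0 = 1
Sum = 729

729


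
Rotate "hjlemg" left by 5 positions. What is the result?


Input: "hjlemg", rotate left by 5
First 5 characters: "hjlem"
Remaining characters: "g"
Concatenate remaining + first: "g" + "hjlem" = "ghjlem"

ghjlem


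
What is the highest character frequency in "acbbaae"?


Input: acbbaae
Character counts:
  'a': 3
  'b': 2
  'c': 1
  'e': 1
Maximum frequency: 3

3


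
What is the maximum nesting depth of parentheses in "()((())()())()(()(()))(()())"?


Input: "()((())()())()(()(()))(()())"
Tracking depth:
  Position 0 '(': depth becomes 1
  Position 1 ')': depth becomes 0
  Position 2 '(': depth becomes 1
  Position 3 '(': depth becomes 2
  Position 4 '(': depth becomes 3
  Position 5 ')': depth becomes 2
  Position 6 ')': depth becomes 1
  Position 7 '(': depth becomes 2
  Position 8 ')': depth becomes 1
  Position 9 '(': depth becomes 2
  Position 10 ')': depth becomes 1
  Position 11 ')': depth becomes 0
  Position 12 '(': depth becomes 1
  Position 13 ')': depth becomes 0
  Position 14 '(': depth becomes 1
  Position 15 '(': depth becomes 2
  Position 16 ')': depth becomes 1
  Position 17 '(': depth becomes 2
  Position 18 '(': depth becomes 3
  Position 19 ')': depth becomes 2
  Position 20 ')': depth becomes 1
  Position 21 ')': depth becomes 0
  Position 22 '(': depth becomes 1
  Position 23 '(': depth becomes 2
  Position 24 ')': depth becomes 1
  Position 25 '(': depth becomes 2
  Position 26 ')': depth becomes 1
  Position 27 ')': depth becomes 0
Maximum depth reached: 3

3


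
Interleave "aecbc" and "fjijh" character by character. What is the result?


Interleaving "aecbc" and "fjijh":
  Position 0: 'a' from first, 'f' from second => "af"
  Position 1: 'e' from first, 'j' from second => "ej"
  Position 2: 'c' from first, 'i' from second => "ci"
  Position 3: 'b' from first, 'j' from second => "bj"
  Position 4: 'c' from first, 'h' from second => "ch"
Result: afejcibjch

afejcibjch


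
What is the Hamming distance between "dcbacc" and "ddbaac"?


Comparing "dcbacc" and "ddbaac" position by position:
  Position 0: 'd' vs 'd' => same
  Position 1: 'c' vs 'd' => differ
  Position 2: 'b' vs 'b' => same
  Position 3: 'a' vs 'a' => same
  Position 4: 'c' vs 'a' => differ
  Position 5: 'c' vs 'c' => same
Total differences (Hamming distance): 2

2


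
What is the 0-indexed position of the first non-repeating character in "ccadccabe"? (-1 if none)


Input: ccadccabe
Character frequencies:
  'a': 2
  'b': 1
  'c': 4
  'd': 1
  'e': 1
Scanning left to right for freq == 1:
  Position 0 ('c'): freq=4, skip
  Position 1 ('c'): freq=4, skip
  Position 2 ('a'): freq=2, skip
  Position 3 ('d'): unique! => answer = 3

3


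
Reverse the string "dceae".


Input: dceae
Reading characters right to left:
  Position 4: 'e'
  Position 3: 'a'
  Position 2: 'e'
  Position 1: 'c'
  Position 0: 'd'
Reversed: eaecd

eaecd


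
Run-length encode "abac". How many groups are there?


Input: abac
Scanning for consecutive runs:
  Group 1: 'a' x 1 (positions 0-0)
  Group 2: 'b' x 1 (positions 1-1)
  Group 3: 'a' x 1 (positions 2-2)
  Group 4: 'c' x 1 (positions 3-3)
Total groups: 4

4


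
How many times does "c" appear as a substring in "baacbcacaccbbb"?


Searching for "c" in "baacbcacaccbbb"
Scanning each position:
  Position 0: "b" => no
  Position 1: "a" => no
  Position 2: "a" => no
  Position 3: "c" => MATCH
  Position 4: "b" => no
  Position 5: "c" => MATCH
  Position 6: "a" => no
  Position 7: "c" => MATCH
  Position 8: "a" => no
  Position 9: "c" => MATCH
  Position 10: "c" => MATCH
  Position 11: "b" => no
  Position 12: "b" => no
  Position 13: "b" => no
Total occurrences: 5

5


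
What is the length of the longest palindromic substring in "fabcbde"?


Input: "fabcbde"
Checking substrings for palindromes:
  [2:5] "bcb" (len 3) => palindrome
Longest palindromic substring: "bcb" with length 3

3


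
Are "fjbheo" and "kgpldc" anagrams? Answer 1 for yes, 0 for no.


Strings: "fjbheo", "kgpldc"
Sorted first:  befhjo
Sorted second: cdgklp
Differ at position 0: 'b' vs 'c' => not anagrams

0


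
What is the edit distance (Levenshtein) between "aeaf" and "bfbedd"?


Computing edit distance: "aeaf" -> "bfbedd"
DP table:
           b    f    b    e    d    d
      0    1    2    3    4    5    6
  a   1    1    2    3    4    5    6
  e   2    2    2    3    3    4    5
  a   3    3    3    3    4    4    5
  f   4    4    3    4    4    5    5
Edit distance = dp[4][6] = 5

5


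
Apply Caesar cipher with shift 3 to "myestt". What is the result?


Caesar cipher: shift "myestt" by 3
  'm' (pos 12) + 3 = pos 15 = 'p'
  'y' (pos 24) + 3 = pos 1 = 'b'
  'e' (pos 4) + 3 = pos 7 = 'h'
  's' (pos 18) + 3 = pos 21 = 'v'
  't' (pos 19) + 3 = pos 22 = 'w'
  't' (pos 19) + 3 = pos 22 = 'w'
Result: pbhvww

pbhvww


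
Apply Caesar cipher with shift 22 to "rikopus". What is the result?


Caesar cipher: shift "rikopus" by 22
  'r' (pos 17) + 22 = pos 13 = 'n'
  'i' (pos 8) + 22 = pos 4 = 'e'
  'k' (pos 10) + 22 = pos 6 = 'g'
  'o' (pos 14) + 22 = pos 10 = 'k'
  'p' (pos 15) + 22 = pos 11 = 'l'
  'u' (pos 20) + 22 = pos 16 = 'q'
  's' (pos 18) + 22 = pos 14 = 'o'
Result: negklqo

negklqo


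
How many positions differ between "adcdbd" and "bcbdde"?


Comparing "adcdbd" and "bcbdde" position by position:
  Position 0: 'a' vs 'b' => DIFFER
  Position 1: 'd' vs 'c' => DIFFER
  Position 2: 'c' vs 'b' => DIFFER
  Position 3: 'd' vs 'd' => same
  Position 4: 'b' vs 'd' => DIFFER
  Position 5: 'd' vs 'e' => DIFFER
Positions that differ: 5

5


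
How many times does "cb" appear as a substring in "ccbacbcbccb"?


Searching for "cb" in "ccbacbcbccb"
Scanning each position:
  Position 0: "cc" => no
  Position 1: "cb" => MATCH
  Position 2: "ba" => no
  Position 3: "ac" => no
  Position 4: "cb" => MATCH
  Position 5: "bc" => no
  Position 6: "cb" => MATCH
  Position 7: "bc" => no
  Position 8: "cc" => no
  Position 9: "cb" => MATCH
Total occurrences: 4

4


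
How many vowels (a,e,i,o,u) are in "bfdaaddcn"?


Input: bfdaaddcn
Checking each character:
  'b' at position 0: consonant
  'f' at position 1: consonant
  'd' at position 2: consonant
  'a' at position 3: vowel (running total: 1)
  'a' at position 4: vowel (running total: 2)
  'd' at position 5: consonant
  'd' at position 6: consonant
  'c' at position 7: consonant
  'n' at position 8: consonant
Total vowels: 2

2


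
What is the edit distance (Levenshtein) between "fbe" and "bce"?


Computing edit distance: "fbe" -> "bce"
DP table:
           b    c    e
      0    1    2    3
  f   1    1    2    3
  b   2    1    2    3
  e   3    2    2    2
Edit distance = dp[3][3] = 2

2


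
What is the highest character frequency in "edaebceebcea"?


Input: edaebceebcea
Character counts:
  'a': 2
  'b': 2
  'c': 2
  'd': 1
  'e': 5
Maximum frequency: 5

5


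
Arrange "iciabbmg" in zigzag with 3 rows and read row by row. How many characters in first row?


Zigzag "iciabbmg" into 3 rows:
Placing characters:
  'i' => row 0
  'c' => row 1
  'i' => row 2
  'a' => row 1
  'b' => row 0
  'b' => row 1
  'm' => row 2
  'g' => row 1
Rows:
  Row 0: "ib"
  Row 1: "cabg"
  Row 2: "im"
First row length: 2

2


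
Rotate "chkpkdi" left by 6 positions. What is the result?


Input: "chkpkdi", rotate left by 6
First 6 characters: "chkpkd"
Remaining characters: "i"
Concatenate remaining + first: "i" + "chkpkd" = "ichkpkd"

ichkpkd


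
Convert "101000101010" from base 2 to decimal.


Input: "101000101010" in base 2
Positional expansion:
  Digit '1' (value 1) x 2^11 = 2048
  Digit '0' (value 0) x 2^10 = 0
  Digit '1' (value 1) x 2^9 = 512
  Digit '0' (value 0) x 2^8 = 0
  Digit '0' (value 0) x 2^7 = 0
  Digit '0' (value 0) x 2^6 = 0
  Digit '1' (value 1) x 2^5 = 32
  Digit '0' (value 0) x 2^4 = 0
  Digit '1' (value 1) x 2^3 = 8
  Digit '0' (value 0) x 2^2 = 0
  Digit '1' (value 1) x 2^1 = 2
  Digit '0' (value 0) x 2^0 = 0
Sum = 2602

2602


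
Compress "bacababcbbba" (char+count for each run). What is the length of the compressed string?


Input: bacababcbbba
Runs:
  'b' x 1 => "b1"
  'a' x 1 => "a1"
  'c' x 1 => "c1"
  'a' x 1 => "a1"
  'b' x 1 => "b1"
  'a' x 1 => "a1"
  'b' x 1 => "b1"
  'c' x 1 => "c1"
  'b' x 3 => "b3"
  'a' x 1 => "a1"
Compressed: "b1a1c1a1b1a1b1c1b3a1"
Compressed length: 20

20


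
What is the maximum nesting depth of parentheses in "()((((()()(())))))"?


Input: "()((((()()(())))))"
Tracking depth:
  Position 0 '(': depth becomes 1
  Position 1 ')': depth becomes 0
  Position 2 '(': depth becomes 1
  Position 3 '(': depth becomes 2
  Position 4 '(': depth becomes 3
  Position 5 '(': depth becomes 4
  Position 6 '(': depth becomes 5
  Position 7 ')': depth becomes 4
  Position 8 '(': depth becomes 5
  Position 9 ')': depth becomes 4
  Position 10 '(': depth becomes 5
  Position 11 '(': depth becomes 6
  Position 12 ')': depth becomes 5
  Position 13 ')': depth becomes 4
  Position 14 ')': depth becomes 3
  Position 15 ')': depth becomes 2
  Position 16 ')': depth becomes 1
  Position 17 ')': depth becomes 0
Maximum depth reached: 6

6


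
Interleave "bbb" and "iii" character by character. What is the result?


Interleaving "bbb" and "iii":
  Position 0: 'b' from first, 'i' from second => "bi"
  Position 1: 'b' from first, 'i' from second => "bi"
  Position 2: 'b' from first, 'i' from second => "bi"
Result: bibibi

bibibi


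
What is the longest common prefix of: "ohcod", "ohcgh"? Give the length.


Words: ohcod, ohcgh
  Position 0: all 'o' => match
  Position 1: all 'h' => match
  Position 2: all 'c' => match
  Position 3: ('o', 'g') => mismatch, stop
LCP = "ohc" (length 3)

3


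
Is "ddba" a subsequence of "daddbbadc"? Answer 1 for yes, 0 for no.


Check if "ddba" is a subsequence of "daddbbadc"
Greedy scan:
  Position 0 ('d'): matches sub[0] = 'd'
  Position 1 ('a'): no match needed
  Position 2 ('d'): matches sub[1] = 'd'
  Position 3 ('d'): no match needed
  Position 4 ('b'): matches sub[2] = 'b'
  Position 5 ('b'): no match needed
  Position 6 ('a'): matches sub[3] = 'a'
  Position 7 ('d'): no match needed
  Position 8 ('c'): no match needed
All 4 characters matched => is a subsequence

1


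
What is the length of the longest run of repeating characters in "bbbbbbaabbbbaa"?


Input: "bbbbbbaabbbbaa"
Scanning for longest run:
  Position 1 ('b'): continues run of 'b', length=2
  Position 2 ('b'): continues run of 'b', length=3
  Position 3 ('b'): continues run of 'b', length=4
  Position 4 ('b'): continues run of 'b', length=5
  Position 5 ('b'): continues run of 'b', length=6
  Position 6 ('a'): new char, reset run to 1
  Position 7 ('a'): continues run of 'a', length=2
  Position 8 ('b'): new char, reset run to 1
  Position 9 ('b'): continues run of 'b', length=2
  Position 10 ('b'): continues run of 'b', length=3
  Position 11 ('b'): continues run of 'b', length=4
  Position 12 ('a'): new char, reset run to 1
  Position 13 ('a'): continues run of 'a', length=2
Longest run: 'b' with length 6

6


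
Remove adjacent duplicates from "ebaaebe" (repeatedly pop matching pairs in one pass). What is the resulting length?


Input: ebaaebe
Stack-based adjacent duplicate removal:
  Read 'e': push. Stack: e
  Read 'b': push. Stack: eb
  Read 'a': push. Stack: eba
  Read 'a': matches stack top 'a' => pop. Stack: eb
  Read 'e': push. Stack: ebe
  Read 'b': push. Stack: ebeb
  Read 'e': push. Stack: ebebe
Final stack: "ebebe" (length 5)

5


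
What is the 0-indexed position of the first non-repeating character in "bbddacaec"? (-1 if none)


Input: bbddacaec
Character frequencies:
  'a': 2
  'b': 2
  'c': 2
  'd': 2
  'e': 1
Scanning left to right for freq == 1:
  Position 0 ('b'): freq=2, skip
  Position 1 ('b'): freq=2, skip
  Position 2 ('d'): freq=2, skip
  Position 3 ('d'): freq=2, skip
  Position 4 ('a'): freq=2, skip
  Position 5 ('c'): freq=2, skip
  Position 6 ('a'): freq=2, skip
  Position 7 ('e'): unique! => answer = 7

7


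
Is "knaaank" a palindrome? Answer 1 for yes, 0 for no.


Input: knaaank
Reversed: knaaank
  Compare pos 0 ('k') with pos 6 ('k'): match
  Compare pos 1 ('n') with pos 5 ('n'): match
  Compare pos 2 ('a') with pos 4 ('a'): match
Result: palindrome

1


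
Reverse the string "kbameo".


Input: kbameo
Reading characters right to left:
  Position 5: 'o'
  Position 4: 'e'
  Position 3: 'm'
  Position 2: 'a'
  Position 1: 'b'
  Position 0: 'k'
Reversed: oemabk

oemabk


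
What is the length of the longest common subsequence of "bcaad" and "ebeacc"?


LCS of "bcaad" and "ebeacc"
DP table:
           e    b    e    a    c    c
      0    0    0    0    0    0    0
  b   0    0    1    1    1    1    1
  c   0    0    1    1    1    2    2
  a   0    0    1    1    2    2    2
  a   0    0    1    1    2    2    2
  d   0    0    1    1    2    2    2
LCS length = dp[5][6] = 2

2


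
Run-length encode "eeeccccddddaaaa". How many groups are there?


Input: eeeccccddddaaaa
Scanning for consecutive runs:
  Group 1: 'e' x 3 (positions 0-2)
  Group 2: 'c' x 4 (positions 3-6)
  Group 3: 'd' x 4 (positions 7-10)
  Group 4: 'a' x 4 (positions 11-14)
Total groups: 4

4


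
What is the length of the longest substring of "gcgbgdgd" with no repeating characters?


Input: "gcgbgdgd"
Sliding window (track last position of each char):
  Position 0 ('g'): window [0,0] length 1 -- new best
  Position 1 ('c'): window [0,1] length 2 -- new best
  Position 2 ('g'): repeat (last at 0), move window start to 1
  Position 2 ('g'): window [1,2] length 2
  Position 3 ('b'): window [1,3] length 3 -- new best
  Position 4 ('g'): repeat (last at 2), move window start to 3
  Position 4 ('g'): window [3,4] length 2
  Position 5 ('d'): window [3,5] length 3
  Position 6 ('g'): repeat (last at 4), move window start to 5
  Position 6 ('g'): window [5,6] length 2
  Position 7 ('d'): repeat (last at 5), move window start to 6
  Position 7 ('d'): window [6,7] length 2
Longest substring with no repeats: "cgb" with length 3

3


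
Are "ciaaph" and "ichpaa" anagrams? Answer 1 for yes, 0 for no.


Strings: "ciaaph", "ichpaa"
Sorted first:  aachip
Sorted second: aachip
Sorted forms match => anagrams

1


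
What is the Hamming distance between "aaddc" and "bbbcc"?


Comparing "aaddc" and "bbbcc" position by position:
  Position 0: 'a' vs 'b' => differ
  Position 1: 'a' vs 'b' => differ
  Position 2: 'd' vs 'b' => differ
  Position 3: 'd' vs 'c' => differ
  Position 4: 'c' vs 'c' => same
Total differences (Hamming distance): 4

4


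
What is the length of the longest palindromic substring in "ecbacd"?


Input: "ecbacd"
Checking substrings for palindromes:
  No multi-char palindromic substrings found
Longest palindromic substring: "e" with length 1

1


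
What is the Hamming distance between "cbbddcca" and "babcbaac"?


Comparing "cbbddcca" and "babcbaac" position by position:
  Position 0: 'c' vs 'b' => differ
  Position 1: 'b' vs 'a' => differ
  Position 2: 'b' vs 'b' => same
  Position 3: 'd' vs 'c' => differ
  Position 4: 'd' vs 'b' => differ
  Position 5: 'c' vs 'a' => differ
  Position 6: 'c' vs 'a' => differ
  Position 7: 'a' vs 'c' => differ
Total differences (Hamming distance): 7

7


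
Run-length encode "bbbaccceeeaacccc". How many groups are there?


Input: bbbaccceeeaacccc
Scanning for consecutive runs:
  Group 1: 'b' x 3 (positions 0-2)
  Group 2: 'a' x 1 (positions 3-3)
  Group 3: 'c' x 3 (positions 4-6)
  Group 4: 'e' x 3 (positions 7-9)
  Group 5: 'a' x 2 (positions 10-11)
  Group 6: 'c' x 4 (positions 12-15)
Total groups: 6

6


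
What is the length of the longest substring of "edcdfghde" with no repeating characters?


Input: "edcdfghde"
Sliding window (track last position of each char):
  Position 0 ('e'): window [0,0] length 1 -- new best
  Position 1 ('d'): window [0,1] length 2 -- new best
  Position 2 ('c'): window [0,2] length 3 -- new best
  Position 3 ('d'): repeat (last at 1), move window start to 2
  Position 3 ('d'): window [2,3] length 2
  Position 4 ('f'): window [2,4] length 3
  Position 5 ('g'): window [2,5] length 4 -- new best
  Position 6 ('h'): window [2,6] length 5 -- new best
  Position 7 ('d'): repeat (last at 3), move window start to 4
  Position 7 ('d'): window [4,7] length 4
  Position 8 ('e'): window [4,8] length 5
Longest substring with no repeats: "cdfgh" with length 5

5


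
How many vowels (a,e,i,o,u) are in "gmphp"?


Input: gmphp
Checking each character:
  'g' at position 0: consonant
  'm' at position 1: consonant
  'p' at position 2: consonant
  'h' at position 3: consonant
  'p' at position 4: consonant
Total vowels: 0

0


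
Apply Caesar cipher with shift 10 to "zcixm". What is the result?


Caesar cipher: shift "zcixm" by 10
  'z' (pos 25) + 10 = pos 9 = 'j'
  'c' (pos 2) + 10 = pos 12 = 'm'
  'i' (pos 8) + 10 = pos 18 = 's'
  'x' (pos 23) + 10 = pos 7 = 'h'
  'm' (pos 12) + 10 = pos 22 = 'w'
Result: jmshw

jmshw


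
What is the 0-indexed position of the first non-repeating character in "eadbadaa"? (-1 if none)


Input: eadbadaa
Character frequencies:
  'a': 4
  'b': 1
  'd': 2
  'e': 1
Scanning left to right for freq == 1:
  Position 0 ('e'): unique! => answer = 0

0


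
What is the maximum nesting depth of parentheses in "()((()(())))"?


Input: "()((()(())))"
Tracking depth:
  Position 0 '(': depth becomes 1
  Position 1 ')': depth becomes 0
  Position 2 '(': depth becomes 1
  Position 3 '(': depth becomes 2
  Position 4 '(': depth becomes 3
  Position 5 ')': depth becomes 2
  Position 6 '(': depth becomes 3
  Position 7 '(': depth becomes 4
  Position 8 ')': depth becomes 3
  Position 9 ')': depth becomes 2
  Position 10 ')': depth becomes 1
  Position 11 ')': depth becomes 0
Maximum depth reached: 4

4


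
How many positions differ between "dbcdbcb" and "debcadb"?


Comparing "dbcdbcb" and "debcadb" position by position:
  Position 0: 'd' vs 'd' => same
  Position 1: 'b' vs 'e' => DIFFER
  Position 2: 'c' vs 'b' => DIFFER
  Position 3: 'd' vs 'c' => DIFFER
  Position 4: 'b' vs 'a' => DIFFER
  Position 5: 'c' vs 'd' => DIFFER
  Position 6: 'b' vs 'b' => same
Positions that differ: 5

5


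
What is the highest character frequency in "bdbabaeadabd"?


Input: bdbabaeadabd
Character counts:
  'a': 4
  'b': 4
  'd': 3
  'e': 1
Maximum frequency: 4

4


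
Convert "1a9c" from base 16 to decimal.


Input: "1a9c" in base 16
Positional expansion:
  Digit '1' (value 1) x 16^3 = 4096
  Digit 'a' (value 10) x 16^2 = 2560
  Digit '9' (value 9) x 16^1 = 144
  Digit 'c' (value 12) x 16^0 = 12
Sum = 6812

6812


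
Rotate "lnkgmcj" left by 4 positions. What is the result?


Input: "lnkgmcj", rotate left by 4
First 4 characters: "lnkg"
Remaining characters: "mcj"
Concatenate remaining + first: "mcj" + "lnkg" = "mcjlnkg"

mcjlnkg


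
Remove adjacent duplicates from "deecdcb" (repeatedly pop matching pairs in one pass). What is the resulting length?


Input: deecdcb
Stack-based adjacent duplicate removal:
  Read 'd': push. Stack: d
  Read 'e': push. Stack: de
  Read 'e': matches stack top 'e' => pop. Stack: d
  Read 'c': push. Stack: dc
  Read 'd': push. Stack: dcd
  Read 'c': push. Stack: dcdc
  Read 'b': push. Stack: dcdcb
Final stack: "dcdcb" (length 5)

5


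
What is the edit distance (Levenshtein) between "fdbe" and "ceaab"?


Computing edit distance: "fdbe" -> "ceaab"
DP table:
           c    e    a    a    b
      0    1    2    3    4    5
  f   1    1    2    3    4    5
  d   2    2    2    3    4    5
  b   3    3    3    3    4    4
  e   4    4    3    4    4    5
Edit distance = dp[4][5] = 5

5


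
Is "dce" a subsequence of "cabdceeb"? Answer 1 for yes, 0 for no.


Check if "dce" is a subsequence of "cabdceeb"
Greedy scan:
  Position 0 ('c'): no match needed
  Position 1 ('a'): no match needed
  Position 2 ('b'): no match needed
  Position 3 ('d'): matches sub[0] = 'd'
  Position 4 ('c'): matches sub[1] = 'c'
  Position 5 ('e'): matches sub[2] = 'e'
  Position 6 ('e'): no match needed
  Position 7 ('b'): no match needed
All 3 characters matched => is a subsequence

1


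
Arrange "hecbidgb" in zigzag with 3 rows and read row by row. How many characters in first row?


Zigzag "hecbidgb" into 3 rows:
Placing characters:
  'h' => row 0
  'e' => row 1
  'c' => row 2
  'b' => row 1
  'i' => row 0
  'd' => row 1
  'g' => row 2
  'b' => row 1
Rows:
  Row 0: "hi"
  Row 1: "ebdb"
  Row 2: "cg"
First row length: 2

2


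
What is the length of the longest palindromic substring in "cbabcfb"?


Input: "cbabcfb"
Checking substrings for palindromes:
  [0:5] "cbabc" (len 5) => palindrome
  [1:4] "bab" (len 3) => palindrome
Longest palindromic substring: "cbabc" with length 5

5


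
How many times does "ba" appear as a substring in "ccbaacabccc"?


Searching for "ba" in "ccbaacabccc"
Scanning each position:
  Position 0: "cc" => no
  Position 1: "cb" => no
  Position 2: "ba" => MATCH
  Position 3: "aa" => no
  Position 4: "ac" => no
  Position 5: "ca" => no
  Position 6: "ab" => no
  Position 7: "bc" => no
  Position 8: "cc" => no
  Position 9: "cc" => no
Total occurrences: 1

1


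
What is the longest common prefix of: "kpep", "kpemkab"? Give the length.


Words: kpep, kpemkab
  Position 0: all 'k' => match
  Position 1: all 'p' => match
  Position 2: all 'e' => match
  Position 3: ('p', 'm') => mismatch, stop
LCP = "kpe" (length 3)

3


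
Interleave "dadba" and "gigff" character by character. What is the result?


Interleaving "dadba" and "gigff":
  Position 0: 'd' from first, 'g' from second => "dg"
  Position 1: 'a' from first, 'i' from second => "ai"
  Position 2: 'd' from first, 'g' from second => "dg"
  Position 3: 'b' from first, 'f' from second => "bf"
  Position 4: 'a' from first, 'f' from second => "af"
Result: dgaidgbfaf

dgaidgbfaf


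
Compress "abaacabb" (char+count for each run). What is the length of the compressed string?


Input: abaacabb
Runs:
  'a' x 1 => "a1"
  'b' x 1 => "b1"
  'a' x 2 => "a2"
  'c' x 1 => "c1"
  'a' x 1 => "a1"
  'b' x 2 => "b2"
Compressed: "a1b1a2c1a1b2"
Compressed length: 12

12


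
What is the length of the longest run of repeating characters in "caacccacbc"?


Input: "caacccacbc"
Scanning for longest run:
  Position 1 ('a'): new char, reset run to 1
  Position 2 ('a'): continues run of 'a', length=2
  Position 3 ('c'): new char, reset run to 1
  Position 4 ('c'): continues run of 'c', length=2
  Position 5 ('c'): continues run of 'c', length=3
  Position 6 ('a'): new char, reset run to 1
  Position 7 ('c'): new char, reset run to 1
  Position 8 ('b'): new char, reset run to 1
  Position 9 ('c'): new char, reset run to 1
Longest run: 'c' with length 3

3


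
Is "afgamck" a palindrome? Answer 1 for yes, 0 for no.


Input: afgamck
Reversed: kcmagfa
  Compare pos 0 ('a') with pos 6 ('k'): MISMATCH
  Compare pos 1 ('f') with pos 5 ('c'): MISMATCH
  Compare pos 2 ('g') with pos 4 ('m'): MISMATCH
Result: not a palindrome

0


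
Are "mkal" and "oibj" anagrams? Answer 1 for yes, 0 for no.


Strings: "mkal", "oibj"
Sorted first:  aklm
Sorted second: bijo
Differ at position 0: 'a' vs 'b' => not anagrams

0


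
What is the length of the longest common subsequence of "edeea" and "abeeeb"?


LCS of "edeea" and "abeeeb"
DP table:
           a    b    e    e    e    b
      0    0    0    0    0    0    0
  e   0    0    0    1    1    1    1
  d   0    0    0    1    1    1    1
  e   0    0    0    1    2    2    2
  e   0    0    0    1    2    3    3
  a   0    1    1    1    2    3    3
LCS length = dp[5][6] = 3

3


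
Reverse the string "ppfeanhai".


Input: ppfeanhai
Reading characters right to left:
  Position 8: 'i'
  Position 7: 'a'
  Position 6: 'h'
  Position 5: 'n'
  Position 4: 'a'
  Position 3: 'e'
  Position 2: 'f'
  Position 1: 'p'
  Position 0: 'p'
Reversed: iahnaefpp

iahnaefpp


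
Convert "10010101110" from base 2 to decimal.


Input: "10010101110" in base 2
Positional expansion:
  Digit '1' (value 1) x 2^10 = 1024
  Digit '0' (value 0) x 2^9 = 0
  Digit '0' (value 0) x 2^8 = 0
  Digit '1' (value 1) x 2^7 = 128
  Digit '0' (value 0) x 2^6 = 0
  Digit '1' (value 1) x 2^5 = 32
  Digit '0' (value 0) x 2^4 = 0
  Digit '1' (value 1) x 2^3 = 8
  Digit '1' (value 1) x 2^2 = 4
  Digit '1' (value 1) x 2^1 = 2
  Digit '0' (value 0) x 2^0 = 0
Sum = 1198

1198


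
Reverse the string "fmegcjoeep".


Input: fmegcjoeep
Reading characters right to left:
  Position 9: 'p'
  Position 8: 'e'
  Position 7: 'e'
  Position 6: 'o'
  Position 5: 'j'
  Position 4: 'c'
  Position 3: 'g'
  Position 2: 'e'
  Position 1: 'm'
  Position 0: 'f'
Reversed: peeojcgemf

peeojcgemf


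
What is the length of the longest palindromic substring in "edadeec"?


Input: "edadeec"
Checking substrings for palindromes:
  [0:5] "edade" (len 5) => palindrome
  [1:4] "dad" (len 3) => palindrome
  [4:6] "ee" (len 2) => palindrome
Longest palindromic substring: "edade" with length 5

5


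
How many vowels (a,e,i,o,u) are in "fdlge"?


Input: fdlge
Checking each character:
  'f' at position 0: consonant
  'd' at position 1: consonant
  'l' at position 2: consonant
  'g' at position 3: consonant
  'e' at position 4: vowel (running total: 1)
Total vowels: 1

1


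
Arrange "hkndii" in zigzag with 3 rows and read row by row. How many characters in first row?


Zigzag "hkndii" into 3 rows:
Placing characters:
  'h' => row 0
  'k' => row 1
  'n' => row 2
  'd' => row 1
  'i' => row 0
  'i' => row 1
Rows:
  Row 0: "hi"
  Row 1: "kdi"
  Row 2: "n"
First row length: 2

2


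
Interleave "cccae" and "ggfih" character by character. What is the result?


Interleaving "cccae" and "ggfih":
  Position 0: 'c' from first, 'g' from second => "cg"
  Position 1: 'c' from first, 'g' from second => "cg"
  Position 2: 'c' from first, 'f' from second => "cf"
  Position 3: 'a' from first, 'i' from second => "ai"
  Position 4: 'e' from first, 'h' from second => "eh"
Result: cgcgcfaieh

cgcgcfaieh
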